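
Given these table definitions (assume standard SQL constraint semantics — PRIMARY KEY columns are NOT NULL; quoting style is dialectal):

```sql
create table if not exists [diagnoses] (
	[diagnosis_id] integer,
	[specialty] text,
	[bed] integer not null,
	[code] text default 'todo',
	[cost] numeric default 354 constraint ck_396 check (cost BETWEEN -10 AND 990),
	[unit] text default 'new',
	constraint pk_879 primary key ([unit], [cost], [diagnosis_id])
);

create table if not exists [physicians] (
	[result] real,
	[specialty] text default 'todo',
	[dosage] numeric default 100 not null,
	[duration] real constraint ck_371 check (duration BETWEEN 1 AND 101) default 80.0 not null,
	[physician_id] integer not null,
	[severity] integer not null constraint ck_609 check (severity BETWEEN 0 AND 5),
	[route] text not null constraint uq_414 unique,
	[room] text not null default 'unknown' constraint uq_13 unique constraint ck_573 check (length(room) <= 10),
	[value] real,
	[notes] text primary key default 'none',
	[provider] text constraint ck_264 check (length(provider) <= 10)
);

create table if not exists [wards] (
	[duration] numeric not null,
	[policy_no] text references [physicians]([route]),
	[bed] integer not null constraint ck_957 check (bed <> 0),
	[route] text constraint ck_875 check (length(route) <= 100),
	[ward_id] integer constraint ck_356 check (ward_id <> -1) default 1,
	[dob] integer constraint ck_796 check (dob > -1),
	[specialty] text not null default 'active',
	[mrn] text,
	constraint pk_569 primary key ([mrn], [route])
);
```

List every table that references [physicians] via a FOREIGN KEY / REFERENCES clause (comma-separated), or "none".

wards

- wards.policy_no references physicians(route).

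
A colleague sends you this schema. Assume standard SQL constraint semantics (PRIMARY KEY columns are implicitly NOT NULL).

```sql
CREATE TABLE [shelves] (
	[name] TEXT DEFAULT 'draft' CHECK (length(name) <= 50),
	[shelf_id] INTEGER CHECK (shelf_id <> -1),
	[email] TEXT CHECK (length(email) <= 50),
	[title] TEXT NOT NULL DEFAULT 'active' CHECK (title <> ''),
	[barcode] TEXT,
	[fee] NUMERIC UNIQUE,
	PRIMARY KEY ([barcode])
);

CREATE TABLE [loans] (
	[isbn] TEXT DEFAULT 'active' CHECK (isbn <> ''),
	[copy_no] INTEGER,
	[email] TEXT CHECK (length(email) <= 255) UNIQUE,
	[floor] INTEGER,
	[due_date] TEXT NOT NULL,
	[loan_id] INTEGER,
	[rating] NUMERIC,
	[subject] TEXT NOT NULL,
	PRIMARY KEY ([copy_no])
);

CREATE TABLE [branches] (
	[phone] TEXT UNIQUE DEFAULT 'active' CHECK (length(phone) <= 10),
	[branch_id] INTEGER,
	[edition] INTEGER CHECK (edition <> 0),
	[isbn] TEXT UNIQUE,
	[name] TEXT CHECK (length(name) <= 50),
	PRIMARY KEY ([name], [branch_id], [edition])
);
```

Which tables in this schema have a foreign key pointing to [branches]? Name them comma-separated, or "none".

none

No REFERENCES clause anywhere in the schema names branches.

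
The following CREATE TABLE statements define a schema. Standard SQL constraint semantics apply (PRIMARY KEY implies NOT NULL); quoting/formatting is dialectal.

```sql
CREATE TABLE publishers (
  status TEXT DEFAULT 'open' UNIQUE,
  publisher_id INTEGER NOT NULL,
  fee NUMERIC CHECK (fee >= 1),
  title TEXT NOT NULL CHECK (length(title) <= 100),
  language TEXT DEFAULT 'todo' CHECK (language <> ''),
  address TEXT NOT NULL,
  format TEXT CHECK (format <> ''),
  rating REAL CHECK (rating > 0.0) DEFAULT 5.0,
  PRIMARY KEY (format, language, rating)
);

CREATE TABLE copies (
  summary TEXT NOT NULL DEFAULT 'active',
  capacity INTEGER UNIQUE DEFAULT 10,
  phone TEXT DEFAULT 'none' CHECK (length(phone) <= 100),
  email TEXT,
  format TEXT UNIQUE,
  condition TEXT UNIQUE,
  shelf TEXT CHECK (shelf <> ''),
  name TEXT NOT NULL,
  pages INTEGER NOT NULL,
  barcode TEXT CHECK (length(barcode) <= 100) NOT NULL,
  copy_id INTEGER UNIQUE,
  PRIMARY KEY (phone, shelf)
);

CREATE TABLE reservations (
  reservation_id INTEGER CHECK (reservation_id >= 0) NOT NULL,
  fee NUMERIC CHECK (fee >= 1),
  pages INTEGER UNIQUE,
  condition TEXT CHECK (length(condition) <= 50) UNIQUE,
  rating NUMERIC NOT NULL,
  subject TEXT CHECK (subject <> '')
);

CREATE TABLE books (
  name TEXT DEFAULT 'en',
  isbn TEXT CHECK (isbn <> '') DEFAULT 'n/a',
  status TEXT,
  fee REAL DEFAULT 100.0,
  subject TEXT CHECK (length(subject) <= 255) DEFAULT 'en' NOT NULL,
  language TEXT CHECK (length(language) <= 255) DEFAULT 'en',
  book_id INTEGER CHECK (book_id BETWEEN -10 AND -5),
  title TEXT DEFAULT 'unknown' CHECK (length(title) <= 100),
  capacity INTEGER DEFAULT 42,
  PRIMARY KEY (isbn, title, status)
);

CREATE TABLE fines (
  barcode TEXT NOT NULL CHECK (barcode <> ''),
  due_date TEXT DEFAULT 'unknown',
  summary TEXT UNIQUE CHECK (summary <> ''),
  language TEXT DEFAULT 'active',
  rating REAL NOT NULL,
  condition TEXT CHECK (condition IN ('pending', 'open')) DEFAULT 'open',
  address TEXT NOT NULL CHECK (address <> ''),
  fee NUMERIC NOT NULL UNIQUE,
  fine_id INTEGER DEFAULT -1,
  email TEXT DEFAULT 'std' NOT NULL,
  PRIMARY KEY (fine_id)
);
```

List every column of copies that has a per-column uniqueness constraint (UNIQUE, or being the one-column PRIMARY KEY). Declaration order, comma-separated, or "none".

- summary: no UNIQUE or single-column PK constraint.
- capacity: declared UNIQUE → unique.
- phone: part of a composite PRIMARY KEY — only the tuple is unique, not this column on its own.
- email: no UNIQUE or single-column PK constraint.
- format: declared UNIQUE → unique.
- condition: declared UNIQUE → unique.
- shelf: part of a composite PRIMARY KEY — only the tuple is unique, not this column on its own.
- name: no UNIQUE or single-column PK constraint.
- pages: no UNIQUE or single-column PK constraint.
- barcode: no UNIQUE or single-column PK constraint.
- copy_id: declared UNIQUE → unique.

capacity, format, condition, copy_id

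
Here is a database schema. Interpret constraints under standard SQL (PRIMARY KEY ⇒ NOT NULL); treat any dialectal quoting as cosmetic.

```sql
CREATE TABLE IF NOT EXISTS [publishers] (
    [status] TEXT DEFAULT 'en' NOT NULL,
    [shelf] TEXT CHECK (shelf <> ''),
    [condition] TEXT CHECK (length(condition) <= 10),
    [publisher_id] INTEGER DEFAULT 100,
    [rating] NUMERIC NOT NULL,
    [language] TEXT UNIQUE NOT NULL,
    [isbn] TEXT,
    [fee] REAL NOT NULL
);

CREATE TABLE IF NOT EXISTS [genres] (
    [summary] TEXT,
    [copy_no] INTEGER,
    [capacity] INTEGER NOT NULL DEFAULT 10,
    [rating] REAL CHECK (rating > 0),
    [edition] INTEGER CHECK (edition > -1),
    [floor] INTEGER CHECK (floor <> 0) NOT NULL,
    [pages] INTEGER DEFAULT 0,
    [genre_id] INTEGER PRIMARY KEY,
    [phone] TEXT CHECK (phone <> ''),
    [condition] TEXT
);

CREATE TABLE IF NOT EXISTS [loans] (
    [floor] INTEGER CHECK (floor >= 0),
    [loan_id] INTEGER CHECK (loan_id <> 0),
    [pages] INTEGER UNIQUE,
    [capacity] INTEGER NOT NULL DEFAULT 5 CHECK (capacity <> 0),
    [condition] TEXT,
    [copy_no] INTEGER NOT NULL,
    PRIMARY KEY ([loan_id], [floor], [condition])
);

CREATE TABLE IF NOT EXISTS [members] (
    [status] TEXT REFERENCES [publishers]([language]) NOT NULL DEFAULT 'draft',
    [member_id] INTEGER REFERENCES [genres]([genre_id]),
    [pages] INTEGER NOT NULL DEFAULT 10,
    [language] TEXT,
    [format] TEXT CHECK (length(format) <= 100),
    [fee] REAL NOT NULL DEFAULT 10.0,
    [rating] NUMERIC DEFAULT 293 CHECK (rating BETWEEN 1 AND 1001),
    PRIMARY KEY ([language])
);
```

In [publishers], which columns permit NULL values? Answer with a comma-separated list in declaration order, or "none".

- status: declared NOT NULL → not nullable.
- shelf: CHECK does not forbid NULL (a CHECK constraint passes when its expression is NULL) → nullable.
- condition: CHECK does not forbid NULL (a CHECK constraint passes when its expression is NULL) → nullable.
- publisher_id: DEFAULT only fills an omitted column; an explicit NULL is still allowed → nullable.
- rating: declared NOT NULL → not nullable.
- language: declared NOT NULL → not nullable.
- isbn: no NOT NULL constraint applies → nullable.
- fee: declared NOT NULL → not nullable.

shelf, condition, publisher_id, isbn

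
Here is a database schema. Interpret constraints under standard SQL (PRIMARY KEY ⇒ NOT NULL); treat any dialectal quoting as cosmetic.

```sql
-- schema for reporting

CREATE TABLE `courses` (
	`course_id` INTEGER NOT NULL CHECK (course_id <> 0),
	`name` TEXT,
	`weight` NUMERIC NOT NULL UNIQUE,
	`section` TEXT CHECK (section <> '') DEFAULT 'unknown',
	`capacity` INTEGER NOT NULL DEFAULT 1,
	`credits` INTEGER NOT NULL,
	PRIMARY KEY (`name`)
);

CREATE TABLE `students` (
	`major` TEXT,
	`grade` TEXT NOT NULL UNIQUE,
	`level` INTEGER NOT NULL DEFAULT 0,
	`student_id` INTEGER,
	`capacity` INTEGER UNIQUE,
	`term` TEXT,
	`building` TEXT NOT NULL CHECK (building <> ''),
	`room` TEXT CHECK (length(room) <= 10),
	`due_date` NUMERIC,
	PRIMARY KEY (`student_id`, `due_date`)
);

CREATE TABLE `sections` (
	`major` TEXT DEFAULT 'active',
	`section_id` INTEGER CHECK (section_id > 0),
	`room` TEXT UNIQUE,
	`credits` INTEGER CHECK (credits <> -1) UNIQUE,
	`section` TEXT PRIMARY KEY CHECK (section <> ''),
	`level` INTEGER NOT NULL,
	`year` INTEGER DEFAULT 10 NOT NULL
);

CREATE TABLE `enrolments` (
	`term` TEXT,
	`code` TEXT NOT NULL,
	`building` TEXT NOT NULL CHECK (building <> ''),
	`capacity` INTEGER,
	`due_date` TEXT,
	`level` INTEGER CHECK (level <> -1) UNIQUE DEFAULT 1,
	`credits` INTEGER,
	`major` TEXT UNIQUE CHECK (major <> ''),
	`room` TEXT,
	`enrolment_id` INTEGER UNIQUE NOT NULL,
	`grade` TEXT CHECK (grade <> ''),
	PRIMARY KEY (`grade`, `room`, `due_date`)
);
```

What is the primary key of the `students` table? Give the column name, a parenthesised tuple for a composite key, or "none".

A table-level PRIMARY KEY clause names 2 columns: student_id, due_date.
This is a composite key — the combination is unique, not each column individually.

(student_id, due_date)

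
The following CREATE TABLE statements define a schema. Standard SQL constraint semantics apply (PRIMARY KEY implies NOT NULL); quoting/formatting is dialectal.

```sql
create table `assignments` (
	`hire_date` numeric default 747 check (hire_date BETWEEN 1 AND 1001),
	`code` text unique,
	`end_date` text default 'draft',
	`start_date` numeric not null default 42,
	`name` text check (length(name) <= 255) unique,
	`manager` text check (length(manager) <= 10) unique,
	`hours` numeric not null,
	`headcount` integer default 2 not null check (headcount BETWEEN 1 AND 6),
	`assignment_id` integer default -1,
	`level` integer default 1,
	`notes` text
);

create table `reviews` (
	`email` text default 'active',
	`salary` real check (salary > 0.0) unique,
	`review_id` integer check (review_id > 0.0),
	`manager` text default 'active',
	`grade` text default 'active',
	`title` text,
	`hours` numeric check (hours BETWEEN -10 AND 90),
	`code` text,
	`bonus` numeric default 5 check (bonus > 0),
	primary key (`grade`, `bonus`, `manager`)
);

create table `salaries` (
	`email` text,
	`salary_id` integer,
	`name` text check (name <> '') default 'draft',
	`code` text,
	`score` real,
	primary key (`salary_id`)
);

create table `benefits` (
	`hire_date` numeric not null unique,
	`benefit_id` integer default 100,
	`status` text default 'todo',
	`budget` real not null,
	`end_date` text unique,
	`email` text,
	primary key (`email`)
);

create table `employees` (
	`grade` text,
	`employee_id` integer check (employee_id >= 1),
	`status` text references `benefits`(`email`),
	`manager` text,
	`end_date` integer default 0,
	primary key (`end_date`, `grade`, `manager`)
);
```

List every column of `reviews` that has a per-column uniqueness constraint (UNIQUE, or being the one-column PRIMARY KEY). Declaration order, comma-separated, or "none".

- email: no UNIQUE or single-column PK constraint.
- salary: declared UNIQUE → unique.
- review_id: no UNIQUE or single-column PK constraint.
- manager: part of a composite PRIMARY KEY — only the tuple is unique, not this column on its own.
- grade: part of a composite PRIMARY KEY — only the tuple is unique, not this column on its own.
- title: no UNIQUE or single-column PK constraint.
- hours: no UNIQUE or single-column PK constraint.
- code: no UNIQUE or single-column PK constraint.
- bonus: part of a composite PRIMARY KEY — only the tuple is unique, not this column on its own.

salary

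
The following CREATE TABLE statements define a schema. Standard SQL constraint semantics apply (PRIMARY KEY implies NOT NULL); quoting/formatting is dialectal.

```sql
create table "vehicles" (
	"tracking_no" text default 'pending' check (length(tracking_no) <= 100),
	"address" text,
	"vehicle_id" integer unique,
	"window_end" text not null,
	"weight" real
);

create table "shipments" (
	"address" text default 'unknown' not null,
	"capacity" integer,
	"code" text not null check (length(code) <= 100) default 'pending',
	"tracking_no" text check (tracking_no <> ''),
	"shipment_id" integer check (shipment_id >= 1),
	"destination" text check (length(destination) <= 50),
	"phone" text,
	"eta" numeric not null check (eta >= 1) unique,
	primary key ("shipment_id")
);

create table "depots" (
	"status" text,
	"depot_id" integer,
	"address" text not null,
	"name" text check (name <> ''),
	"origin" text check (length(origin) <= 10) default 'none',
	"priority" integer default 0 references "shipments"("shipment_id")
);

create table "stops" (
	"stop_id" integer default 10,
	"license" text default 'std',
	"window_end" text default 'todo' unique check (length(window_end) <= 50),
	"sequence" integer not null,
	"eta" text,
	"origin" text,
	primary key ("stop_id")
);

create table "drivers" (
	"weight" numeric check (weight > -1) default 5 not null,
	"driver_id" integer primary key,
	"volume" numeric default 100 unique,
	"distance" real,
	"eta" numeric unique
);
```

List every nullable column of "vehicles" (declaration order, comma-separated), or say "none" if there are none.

tracking_no, address, vehicle_id, weight

- tracking_no: CHECK does not forbid NULL (a CHECK constraint passes when its expression is NULL) → nullable.
- address: no NOT NULL constraint applies → nullable.
- vehicle_id: UNIQUE does not imply NOT NULL → nullable.
- window_end: declared NOT NULL → not nullable.
- weight: no NOT NULL constraint applies → nullable.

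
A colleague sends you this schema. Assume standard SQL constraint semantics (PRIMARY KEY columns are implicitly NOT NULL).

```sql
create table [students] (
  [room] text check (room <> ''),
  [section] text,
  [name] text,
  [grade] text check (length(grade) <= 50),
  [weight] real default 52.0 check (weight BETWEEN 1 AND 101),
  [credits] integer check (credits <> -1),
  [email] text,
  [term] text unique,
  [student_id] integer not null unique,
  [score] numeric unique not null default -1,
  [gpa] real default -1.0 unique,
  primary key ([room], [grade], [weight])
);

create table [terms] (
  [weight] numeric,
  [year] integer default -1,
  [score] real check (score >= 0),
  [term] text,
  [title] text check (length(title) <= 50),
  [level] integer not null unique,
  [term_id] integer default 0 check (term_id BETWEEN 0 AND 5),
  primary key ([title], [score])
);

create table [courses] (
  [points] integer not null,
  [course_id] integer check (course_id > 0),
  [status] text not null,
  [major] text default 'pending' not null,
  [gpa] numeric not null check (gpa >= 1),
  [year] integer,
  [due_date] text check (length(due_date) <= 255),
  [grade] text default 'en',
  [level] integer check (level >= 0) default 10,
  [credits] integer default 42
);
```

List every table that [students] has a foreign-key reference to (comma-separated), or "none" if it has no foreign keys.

No column in students has a REFERENCES clause.

none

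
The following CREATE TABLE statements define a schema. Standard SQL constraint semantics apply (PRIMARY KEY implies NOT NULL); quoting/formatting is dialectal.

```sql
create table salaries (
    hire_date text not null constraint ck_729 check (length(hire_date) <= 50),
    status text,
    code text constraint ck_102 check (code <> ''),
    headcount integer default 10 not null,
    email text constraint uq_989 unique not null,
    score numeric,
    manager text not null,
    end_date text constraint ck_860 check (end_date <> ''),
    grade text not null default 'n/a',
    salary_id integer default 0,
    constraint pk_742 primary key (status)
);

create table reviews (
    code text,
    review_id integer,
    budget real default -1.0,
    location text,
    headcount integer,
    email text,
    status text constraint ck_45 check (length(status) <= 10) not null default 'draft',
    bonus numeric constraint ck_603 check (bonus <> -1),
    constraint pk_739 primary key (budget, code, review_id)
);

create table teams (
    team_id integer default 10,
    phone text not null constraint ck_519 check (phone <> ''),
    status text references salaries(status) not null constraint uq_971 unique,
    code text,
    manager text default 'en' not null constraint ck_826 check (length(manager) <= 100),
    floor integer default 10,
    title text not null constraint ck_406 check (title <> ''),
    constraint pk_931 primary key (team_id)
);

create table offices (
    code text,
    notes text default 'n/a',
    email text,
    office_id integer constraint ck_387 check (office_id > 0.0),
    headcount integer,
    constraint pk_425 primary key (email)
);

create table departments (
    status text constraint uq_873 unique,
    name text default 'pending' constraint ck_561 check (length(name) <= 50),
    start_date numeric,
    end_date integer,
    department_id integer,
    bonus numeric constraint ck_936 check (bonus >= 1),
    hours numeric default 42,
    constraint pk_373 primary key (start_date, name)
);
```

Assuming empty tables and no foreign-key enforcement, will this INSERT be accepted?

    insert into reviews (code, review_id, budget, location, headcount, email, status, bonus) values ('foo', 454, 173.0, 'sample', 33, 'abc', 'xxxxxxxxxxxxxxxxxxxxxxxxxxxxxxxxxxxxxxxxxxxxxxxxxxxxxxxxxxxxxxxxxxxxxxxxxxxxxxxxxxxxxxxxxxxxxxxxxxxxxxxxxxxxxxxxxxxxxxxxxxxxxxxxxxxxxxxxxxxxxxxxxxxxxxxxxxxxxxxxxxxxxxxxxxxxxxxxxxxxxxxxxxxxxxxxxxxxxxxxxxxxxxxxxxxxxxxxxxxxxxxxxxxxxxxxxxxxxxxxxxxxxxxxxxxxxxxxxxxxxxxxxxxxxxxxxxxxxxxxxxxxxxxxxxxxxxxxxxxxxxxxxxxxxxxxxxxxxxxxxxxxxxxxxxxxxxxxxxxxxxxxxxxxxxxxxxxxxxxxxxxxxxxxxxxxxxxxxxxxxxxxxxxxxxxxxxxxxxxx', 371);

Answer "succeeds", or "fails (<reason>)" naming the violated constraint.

The value 'xxxxxxxxxxxxxxxxxxxxxxxxxxxxxxxxxxxxxxxxxxxxxxxxxxxxxxxxxxxxxxxxxxxxxxxxxxxxxxxxxxxxxxxxxxxxxxxxxxxxxxxxxxxxxxxxxxxxxxxxxxxxxxxxxxxxxxxxxxxxxxxxxxxxxxxxxxxxxxxxxxxxxxxxxxxxxxxxxxxxxxxxxxxxxxxxxxxxxxxxxxxxxxxxxxxxxxxxxxxxxxxxxxxxxxxxxxxxxxxxxxxxxxxxxxxxxxxxxxxxxxxxxxxxxxxxxxxxxxxxxxxxxxxxxxxxxxxxxxxxxxxxxxxxxxxxxxxxxxxxxxxxxxxxxxxxxxxxxxxxxxxxxxxxxxxxxxxxxxxxxxxxxxxxxxxxxxxxxxxxxxxxxxxxxxxxxxxxxxxx' for status violates CHECK (length(status) <= 10).

fails (CHECK on status)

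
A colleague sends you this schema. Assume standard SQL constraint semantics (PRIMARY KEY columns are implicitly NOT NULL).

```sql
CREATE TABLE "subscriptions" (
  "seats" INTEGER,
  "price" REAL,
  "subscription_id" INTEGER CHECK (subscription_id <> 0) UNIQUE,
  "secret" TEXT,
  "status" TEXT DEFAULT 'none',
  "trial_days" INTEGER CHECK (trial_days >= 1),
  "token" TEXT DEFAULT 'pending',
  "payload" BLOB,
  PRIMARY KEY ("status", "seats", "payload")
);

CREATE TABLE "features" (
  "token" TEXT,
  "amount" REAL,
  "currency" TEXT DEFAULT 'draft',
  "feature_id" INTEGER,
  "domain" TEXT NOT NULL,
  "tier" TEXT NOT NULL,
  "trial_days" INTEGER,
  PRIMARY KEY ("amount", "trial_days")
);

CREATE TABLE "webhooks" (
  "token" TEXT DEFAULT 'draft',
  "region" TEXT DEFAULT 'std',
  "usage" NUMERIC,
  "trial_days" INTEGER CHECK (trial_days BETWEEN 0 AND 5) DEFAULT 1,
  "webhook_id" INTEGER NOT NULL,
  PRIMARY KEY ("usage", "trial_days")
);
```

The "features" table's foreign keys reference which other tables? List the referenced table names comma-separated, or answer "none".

No column in features has a REFERENCES clause.

none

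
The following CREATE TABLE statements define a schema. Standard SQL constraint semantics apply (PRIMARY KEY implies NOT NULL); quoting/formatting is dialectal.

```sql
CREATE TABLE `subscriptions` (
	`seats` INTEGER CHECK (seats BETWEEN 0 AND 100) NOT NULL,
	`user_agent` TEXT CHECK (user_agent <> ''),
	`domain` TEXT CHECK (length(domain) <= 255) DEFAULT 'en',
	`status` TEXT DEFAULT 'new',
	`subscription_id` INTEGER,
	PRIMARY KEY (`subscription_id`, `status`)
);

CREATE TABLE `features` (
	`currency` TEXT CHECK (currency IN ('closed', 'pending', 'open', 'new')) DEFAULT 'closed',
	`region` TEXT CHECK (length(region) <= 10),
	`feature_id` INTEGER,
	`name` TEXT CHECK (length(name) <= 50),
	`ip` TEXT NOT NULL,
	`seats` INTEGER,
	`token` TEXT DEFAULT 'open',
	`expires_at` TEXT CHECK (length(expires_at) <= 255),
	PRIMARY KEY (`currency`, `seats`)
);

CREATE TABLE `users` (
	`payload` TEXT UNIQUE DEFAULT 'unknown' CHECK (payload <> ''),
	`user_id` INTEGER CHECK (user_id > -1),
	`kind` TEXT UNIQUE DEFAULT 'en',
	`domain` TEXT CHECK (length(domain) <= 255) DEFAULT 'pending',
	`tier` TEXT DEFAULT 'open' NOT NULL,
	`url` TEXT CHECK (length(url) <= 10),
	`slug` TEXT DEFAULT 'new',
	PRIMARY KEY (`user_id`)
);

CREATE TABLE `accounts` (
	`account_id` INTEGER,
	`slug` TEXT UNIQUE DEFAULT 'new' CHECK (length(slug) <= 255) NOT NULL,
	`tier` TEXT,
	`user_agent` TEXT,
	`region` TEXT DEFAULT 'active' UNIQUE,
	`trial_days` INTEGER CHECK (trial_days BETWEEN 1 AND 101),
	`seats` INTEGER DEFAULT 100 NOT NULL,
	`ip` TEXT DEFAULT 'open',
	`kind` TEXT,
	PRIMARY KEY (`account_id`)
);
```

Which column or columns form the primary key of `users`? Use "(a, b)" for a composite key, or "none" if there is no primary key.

user_id is declared PRIMARY KEY as a table-level PRIMARY KEY clause.

user_id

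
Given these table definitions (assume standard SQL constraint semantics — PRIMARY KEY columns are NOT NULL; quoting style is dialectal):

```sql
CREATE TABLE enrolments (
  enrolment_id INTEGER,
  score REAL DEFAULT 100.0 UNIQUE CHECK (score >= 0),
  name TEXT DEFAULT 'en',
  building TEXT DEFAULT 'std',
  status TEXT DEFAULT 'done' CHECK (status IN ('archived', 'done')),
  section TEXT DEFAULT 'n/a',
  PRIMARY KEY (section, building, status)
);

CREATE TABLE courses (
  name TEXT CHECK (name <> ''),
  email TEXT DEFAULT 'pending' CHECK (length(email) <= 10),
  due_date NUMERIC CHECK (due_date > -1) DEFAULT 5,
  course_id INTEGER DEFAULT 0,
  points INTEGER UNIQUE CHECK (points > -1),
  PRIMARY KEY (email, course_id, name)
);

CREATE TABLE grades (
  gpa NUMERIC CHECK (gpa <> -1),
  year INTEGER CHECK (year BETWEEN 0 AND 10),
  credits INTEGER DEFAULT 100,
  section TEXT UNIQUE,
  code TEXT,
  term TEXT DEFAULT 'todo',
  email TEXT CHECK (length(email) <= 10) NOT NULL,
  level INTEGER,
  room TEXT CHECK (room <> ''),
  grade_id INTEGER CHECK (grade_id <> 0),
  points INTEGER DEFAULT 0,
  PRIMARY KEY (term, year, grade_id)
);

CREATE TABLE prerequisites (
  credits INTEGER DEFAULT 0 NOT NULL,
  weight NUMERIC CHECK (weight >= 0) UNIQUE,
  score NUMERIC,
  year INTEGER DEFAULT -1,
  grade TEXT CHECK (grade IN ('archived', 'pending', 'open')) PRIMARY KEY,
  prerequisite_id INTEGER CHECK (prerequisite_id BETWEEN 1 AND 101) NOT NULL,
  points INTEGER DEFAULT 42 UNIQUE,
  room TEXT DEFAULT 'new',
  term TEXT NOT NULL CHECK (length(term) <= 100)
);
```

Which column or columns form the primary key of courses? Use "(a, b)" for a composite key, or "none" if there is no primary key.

A table-level PRIMARY KEY clause names 3 columns: email, course_id, name.
This is a composite key — the combination is unique, not each column individually.

(email, course_id, name)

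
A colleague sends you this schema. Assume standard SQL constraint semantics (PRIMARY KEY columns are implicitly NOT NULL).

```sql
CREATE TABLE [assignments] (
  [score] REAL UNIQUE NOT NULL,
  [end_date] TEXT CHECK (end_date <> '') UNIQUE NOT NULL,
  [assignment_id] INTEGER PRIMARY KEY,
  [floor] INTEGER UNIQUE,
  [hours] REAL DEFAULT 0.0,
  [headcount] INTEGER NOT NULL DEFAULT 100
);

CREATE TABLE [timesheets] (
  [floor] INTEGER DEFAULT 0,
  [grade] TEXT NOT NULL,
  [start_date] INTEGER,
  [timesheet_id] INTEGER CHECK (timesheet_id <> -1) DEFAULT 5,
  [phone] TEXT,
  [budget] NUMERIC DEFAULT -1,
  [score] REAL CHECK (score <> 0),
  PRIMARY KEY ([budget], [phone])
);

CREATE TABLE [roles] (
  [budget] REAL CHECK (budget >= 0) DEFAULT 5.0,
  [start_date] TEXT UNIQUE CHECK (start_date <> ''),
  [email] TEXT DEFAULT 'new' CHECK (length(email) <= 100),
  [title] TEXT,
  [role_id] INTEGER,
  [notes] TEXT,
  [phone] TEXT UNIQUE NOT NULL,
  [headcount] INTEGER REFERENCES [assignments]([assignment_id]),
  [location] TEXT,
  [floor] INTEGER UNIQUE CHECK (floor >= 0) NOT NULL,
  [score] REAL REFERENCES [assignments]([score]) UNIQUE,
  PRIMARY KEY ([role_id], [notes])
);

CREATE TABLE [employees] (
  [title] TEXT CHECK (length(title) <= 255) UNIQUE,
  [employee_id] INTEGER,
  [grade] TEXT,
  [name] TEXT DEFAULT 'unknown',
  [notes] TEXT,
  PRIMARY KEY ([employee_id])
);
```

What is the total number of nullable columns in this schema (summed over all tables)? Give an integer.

17

assignments: 2 nullable (floor, hours — PK (assignment_id) and explicit NOT NULL columns excluded).
timesheets: 4 nullable (floor, start_date, timesheet_id, score — PK (budget, phone) and explicit NOT NULL columns excluded).
roles: 7 nullable (budget, start_date, email, title, headcount, location, score — PK (role_id, notes) and explicit NOT NULL columns excluded).
employees: 4 nullable (title, grade, name, notes — PK (employee_id) and explicit NOT NULL columns excluded).
Total: 2 + 4 + 7 + 4 = 17.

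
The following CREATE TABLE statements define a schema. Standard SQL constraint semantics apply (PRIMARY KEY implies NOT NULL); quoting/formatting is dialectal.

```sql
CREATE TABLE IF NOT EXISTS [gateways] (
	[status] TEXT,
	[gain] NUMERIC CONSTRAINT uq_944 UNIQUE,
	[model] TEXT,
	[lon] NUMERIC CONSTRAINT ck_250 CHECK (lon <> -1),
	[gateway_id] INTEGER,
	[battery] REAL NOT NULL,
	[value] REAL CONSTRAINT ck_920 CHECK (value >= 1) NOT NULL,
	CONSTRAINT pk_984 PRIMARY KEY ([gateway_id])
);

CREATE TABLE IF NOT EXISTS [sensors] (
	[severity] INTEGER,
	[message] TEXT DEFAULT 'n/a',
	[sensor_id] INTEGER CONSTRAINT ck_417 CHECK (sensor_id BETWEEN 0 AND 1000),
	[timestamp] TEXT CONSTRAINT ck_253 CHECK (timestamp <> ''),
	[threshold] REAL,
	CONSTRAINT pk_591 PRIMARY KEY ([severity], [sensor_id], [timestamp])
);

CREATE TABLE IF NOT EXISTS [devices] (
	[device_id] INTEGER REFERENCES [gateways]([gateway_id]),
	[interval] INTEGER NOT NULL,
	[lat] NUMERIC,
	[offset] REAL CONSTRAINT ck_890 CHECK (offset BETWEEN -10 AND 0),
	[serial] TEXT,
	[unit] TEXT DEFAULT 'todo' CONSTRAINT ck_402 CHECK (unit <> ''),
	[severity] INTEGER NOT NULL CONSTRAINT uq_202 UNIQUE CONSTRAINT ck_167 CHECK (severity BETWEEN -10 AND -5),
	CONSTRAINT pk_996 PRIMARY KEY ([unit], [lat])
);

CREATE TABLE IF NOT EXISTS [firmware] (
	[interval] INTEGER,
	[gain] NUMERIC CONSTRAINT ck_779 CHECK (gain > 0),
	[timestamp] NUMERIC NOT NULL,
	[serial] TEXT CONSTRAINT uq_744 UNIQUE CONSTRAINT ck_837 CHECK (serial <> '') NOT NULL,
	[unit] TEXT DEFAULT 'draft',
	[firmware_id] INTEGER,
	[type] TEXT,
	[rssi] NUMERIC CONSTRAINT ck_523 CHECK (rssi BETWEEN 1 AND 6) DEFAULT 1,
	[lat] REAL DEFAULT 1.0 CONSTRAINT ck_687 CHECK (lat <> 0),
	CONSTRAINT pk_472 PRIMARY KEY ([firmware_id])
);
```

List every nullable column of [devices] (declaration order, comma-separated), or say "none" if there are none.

- device_id: a foreign key column may be NULL unless separately constrained → nullable.
- interval: declared NOT NULL → not nullable.
- lat: part of the PRIMARY KEY, which implies NOT NULL → not nullable.
- offset: CHECK does not forbid NULL (a CHECK constraint passes when its expression is NULL) → nullable.
- serial: no NOT NULL constraint applies → nullable.
- unit: part of the PRIMARY KEY, which implies NOT NULL → not nullable.
- severity: declared NOT NULL → not nullable.

device_id, offset, serial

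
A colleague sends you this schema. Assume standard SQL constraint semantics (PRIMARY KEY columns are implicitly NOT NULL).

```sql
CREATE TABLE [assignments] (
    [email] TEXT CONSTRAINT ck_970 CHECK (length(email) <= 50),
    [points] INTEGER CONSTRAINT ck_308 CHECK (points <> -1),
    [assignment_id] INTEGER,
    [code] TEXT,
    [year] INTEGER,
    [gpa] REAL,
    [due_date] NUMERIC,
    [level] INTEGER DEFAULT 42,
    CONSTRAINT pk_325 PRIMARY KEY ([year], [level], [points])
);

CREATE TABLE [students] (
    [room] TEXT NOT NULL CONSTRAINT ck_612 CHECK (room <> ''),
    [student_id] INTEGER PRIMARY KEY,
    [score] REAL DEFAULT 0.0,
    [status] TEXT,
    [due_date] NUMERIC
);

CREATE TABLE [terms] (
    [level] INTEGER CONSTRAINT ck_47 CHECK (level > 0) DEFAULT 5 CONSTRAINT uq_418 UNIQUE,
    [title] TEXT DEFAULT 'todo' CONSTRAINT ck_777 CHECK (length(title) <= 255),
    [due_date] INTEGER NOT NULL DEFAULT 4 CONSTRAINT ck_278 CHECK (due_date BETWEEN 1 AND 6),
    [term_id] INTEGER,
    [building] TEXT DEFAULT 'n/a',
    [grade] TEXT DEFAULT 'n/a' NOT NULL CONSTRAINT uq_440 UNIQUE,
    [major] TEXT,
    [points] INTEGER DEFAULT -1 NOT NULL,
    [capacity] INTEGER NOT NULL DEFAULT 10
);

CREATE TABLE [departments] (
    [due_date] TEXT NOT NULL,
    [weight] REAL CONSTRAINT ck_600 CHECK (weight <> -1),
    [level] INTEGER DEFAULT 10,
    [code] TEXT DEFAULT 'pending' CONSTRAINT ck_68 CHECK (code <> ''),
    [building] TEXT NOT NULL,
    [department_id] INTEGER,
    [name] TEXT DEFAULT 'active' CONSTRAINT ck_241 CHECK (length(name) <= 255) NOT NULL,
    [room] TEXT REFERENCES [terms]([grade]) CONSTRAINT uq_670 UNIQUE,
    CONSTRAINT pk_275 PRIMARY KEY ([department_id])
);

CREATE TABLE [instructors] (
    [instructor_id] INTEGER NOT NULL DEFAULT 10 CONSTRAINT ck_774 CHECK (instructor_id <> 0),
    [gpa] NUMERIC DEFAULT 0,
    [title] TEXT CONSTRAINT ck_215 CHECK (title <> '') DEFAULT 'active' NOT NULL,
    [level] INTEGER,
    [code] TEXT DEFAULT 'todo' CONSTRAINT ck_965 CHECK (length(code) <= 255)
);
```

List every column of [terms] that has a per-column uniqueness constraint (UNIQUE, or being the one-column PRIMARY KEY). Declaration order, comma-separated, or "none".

- level: declared UNIQUE → unique.
- title: no UNIQUE or single-column PK constraint.
- due_date: no UNIQUE or single-column PK constraint.
- term_id: no UNIQUE or single-column PK constraint.
- building: no UNIQUE or single-column PK constraint.
- grade: declared UNIQUE → unique.
- major: no UNIQUE or single-column PK constraint.
- points: no UNIQUE or single-column PK constraint.
- capacity: no UNIQUE or single-column PK constraint.

level, grade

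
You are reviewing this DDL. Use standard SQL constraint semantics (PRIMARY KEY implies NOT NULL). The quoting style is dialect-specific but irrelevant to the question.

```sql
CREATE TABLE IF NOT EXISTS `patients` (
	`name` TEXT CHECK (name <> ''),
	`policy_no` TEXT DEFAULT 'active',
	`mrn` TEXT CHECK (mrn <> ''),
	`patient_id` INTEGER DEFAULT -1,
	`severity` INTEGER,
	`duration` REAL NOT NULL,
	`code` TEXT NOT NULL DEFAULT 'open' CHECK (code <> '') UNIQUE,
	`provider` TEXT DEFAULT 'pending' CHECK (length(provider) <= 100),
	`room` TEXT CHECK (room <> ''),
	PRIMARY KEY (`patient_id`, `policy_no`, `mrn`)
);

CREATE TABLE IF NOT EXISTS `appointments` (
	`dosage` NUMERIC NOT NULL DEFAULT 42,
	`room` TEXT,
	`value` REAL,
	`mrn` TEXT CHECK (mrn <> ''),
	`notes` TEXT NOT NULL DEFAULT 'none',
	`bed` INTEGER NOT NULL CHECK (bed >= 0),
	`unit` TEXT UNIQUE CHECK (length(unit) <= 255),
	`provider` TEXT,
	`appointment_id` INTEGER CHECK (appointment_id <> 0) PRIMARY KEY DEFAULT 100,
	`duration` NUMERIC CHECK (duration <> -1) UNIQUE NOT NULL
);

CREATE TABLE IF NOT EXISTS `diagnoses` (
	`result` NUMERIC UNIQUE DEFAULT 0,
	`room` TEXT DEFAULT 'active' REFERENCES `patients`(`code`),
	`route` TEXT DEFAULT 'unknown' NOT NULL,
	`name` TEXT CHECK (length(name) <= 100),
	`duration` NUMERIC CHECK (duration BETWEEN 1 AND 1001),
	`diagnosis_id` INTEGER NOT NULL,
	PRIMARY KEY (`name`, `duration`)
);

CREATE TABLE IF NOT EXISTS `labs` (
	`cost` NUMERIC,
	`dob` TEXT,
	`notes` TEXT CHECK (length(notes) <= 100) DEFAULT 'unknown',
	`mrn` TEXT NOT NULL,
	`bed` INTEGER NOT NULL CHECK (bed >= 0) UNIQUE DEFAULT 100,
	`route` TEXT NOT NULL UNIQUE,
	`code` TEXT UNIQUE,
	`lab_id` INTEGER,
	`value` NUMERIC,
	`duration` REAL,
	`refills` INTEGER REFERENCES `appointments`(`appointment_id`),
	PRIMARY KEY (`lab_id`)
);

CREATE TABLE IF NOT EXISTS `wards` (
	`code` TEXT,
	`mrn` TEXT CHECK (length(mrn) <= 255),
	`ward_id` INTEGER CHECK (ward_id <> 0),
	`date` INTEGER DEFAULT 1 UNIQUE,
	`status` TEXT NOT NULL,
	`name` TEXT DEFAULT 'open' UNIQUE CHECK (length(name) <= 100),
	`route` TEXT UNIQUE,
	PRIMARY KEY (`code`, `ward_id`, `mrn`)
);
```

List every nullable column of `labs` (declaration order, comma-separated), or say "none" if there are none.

- cost: no NOT NULL constraint applies → nullable.
- dob: no NOT NULL constraint applies → nullable.
- notes: CHECK does not forbid NULL (a CHECK constraint passes when its expression is NULL) → nullable.
- mrn: declared NOT NULL → not nullable.
- bed: declared NOT NULL → not nullable.
- route: declared NOT NULL → not nullable.
- code: UNIQUE does not imply NOT NULL → nullable.
- lab_id: part of the PRIMARY KEY, which implies NOT NULL → not nullable.
- value: no NOT NULL constraint applies → nullable.
- duration: no NOT NULL constraint applies → nullable.
- refills: a foreign key column may be NULL unless separately constrained → nullable.

cost, dob, notes, code, value, duration, refills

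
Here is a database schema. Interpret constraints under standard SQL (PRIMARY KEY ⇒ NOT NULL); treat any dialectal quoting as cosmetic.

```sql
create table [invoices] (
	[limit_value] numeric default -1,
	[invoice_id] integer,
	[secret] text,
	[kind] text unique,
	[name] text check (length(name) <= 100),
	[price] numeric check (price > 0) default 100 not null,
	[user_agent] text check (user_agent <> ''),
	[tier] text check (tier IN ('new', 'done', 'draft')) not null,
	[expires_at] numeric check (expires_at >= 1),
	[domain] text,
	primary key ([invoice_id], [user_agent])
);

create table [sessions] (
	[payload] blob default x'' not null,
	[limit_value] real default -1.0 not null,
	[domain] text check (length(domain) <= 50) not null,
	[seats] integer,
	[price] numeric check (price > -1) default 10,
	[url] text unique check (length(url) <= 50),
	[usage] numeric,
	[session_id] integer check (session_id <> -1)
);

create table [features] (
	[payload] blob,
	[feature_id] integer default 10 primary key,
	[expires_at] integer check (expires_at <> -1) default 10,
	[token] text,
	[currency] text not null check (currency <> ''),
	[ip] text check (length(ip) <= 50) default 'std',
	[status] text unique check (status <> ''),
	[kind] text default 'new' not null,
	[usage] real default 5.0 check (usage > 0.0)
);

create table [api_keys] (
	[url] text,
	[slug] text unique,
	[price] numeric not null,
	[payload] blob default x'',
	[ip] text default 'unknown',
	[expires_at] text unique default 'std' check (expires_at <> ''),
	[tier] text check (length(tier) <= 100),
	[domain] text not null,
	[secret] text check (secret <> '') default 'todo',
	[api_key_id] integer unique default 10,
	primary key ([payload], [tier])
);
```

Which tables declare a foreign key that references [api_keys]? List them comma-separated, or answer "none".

none

No REFERENCES clause anywhere in the schema names api_keys.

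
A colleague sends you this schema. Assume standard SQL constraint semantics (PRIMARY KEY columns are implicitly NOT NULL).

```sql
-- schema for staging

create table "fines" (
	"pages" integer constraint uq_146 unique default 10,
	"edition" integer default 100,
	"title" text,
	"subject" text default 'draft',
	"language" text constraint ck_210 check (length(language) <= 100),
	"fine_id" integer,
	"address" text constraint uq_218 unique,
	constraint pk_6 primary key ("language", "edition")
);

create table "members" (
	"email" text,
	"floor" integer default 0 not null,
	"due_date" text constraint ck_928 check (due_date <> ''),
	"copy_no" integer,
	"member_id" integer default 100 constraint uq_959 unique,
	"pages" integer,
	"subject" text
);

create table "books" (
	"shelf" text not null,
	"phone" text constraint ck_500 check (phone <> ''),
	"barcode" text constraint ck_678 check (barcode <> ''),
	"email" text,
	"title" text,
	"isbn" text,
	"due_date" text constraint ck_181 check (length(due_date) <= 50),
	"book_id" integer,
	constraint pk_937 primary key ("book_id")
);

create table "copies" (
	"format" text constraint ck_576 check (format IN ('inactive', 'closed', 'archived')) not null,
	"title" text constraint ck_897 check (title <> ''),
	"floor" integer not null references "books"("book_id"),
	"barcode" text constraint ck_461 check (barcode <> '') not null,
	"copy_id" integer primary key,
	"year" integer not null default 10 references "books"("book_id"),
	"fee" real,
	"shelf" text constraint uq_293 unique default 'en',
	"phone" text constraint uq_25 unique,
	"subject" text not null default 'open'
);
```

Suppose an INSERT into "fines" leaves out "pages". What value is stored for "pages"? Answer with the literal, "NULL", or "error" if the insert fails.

pages has an explicit DEFAULT 10.
When the column is omitted from an INSERT, that default is used.

10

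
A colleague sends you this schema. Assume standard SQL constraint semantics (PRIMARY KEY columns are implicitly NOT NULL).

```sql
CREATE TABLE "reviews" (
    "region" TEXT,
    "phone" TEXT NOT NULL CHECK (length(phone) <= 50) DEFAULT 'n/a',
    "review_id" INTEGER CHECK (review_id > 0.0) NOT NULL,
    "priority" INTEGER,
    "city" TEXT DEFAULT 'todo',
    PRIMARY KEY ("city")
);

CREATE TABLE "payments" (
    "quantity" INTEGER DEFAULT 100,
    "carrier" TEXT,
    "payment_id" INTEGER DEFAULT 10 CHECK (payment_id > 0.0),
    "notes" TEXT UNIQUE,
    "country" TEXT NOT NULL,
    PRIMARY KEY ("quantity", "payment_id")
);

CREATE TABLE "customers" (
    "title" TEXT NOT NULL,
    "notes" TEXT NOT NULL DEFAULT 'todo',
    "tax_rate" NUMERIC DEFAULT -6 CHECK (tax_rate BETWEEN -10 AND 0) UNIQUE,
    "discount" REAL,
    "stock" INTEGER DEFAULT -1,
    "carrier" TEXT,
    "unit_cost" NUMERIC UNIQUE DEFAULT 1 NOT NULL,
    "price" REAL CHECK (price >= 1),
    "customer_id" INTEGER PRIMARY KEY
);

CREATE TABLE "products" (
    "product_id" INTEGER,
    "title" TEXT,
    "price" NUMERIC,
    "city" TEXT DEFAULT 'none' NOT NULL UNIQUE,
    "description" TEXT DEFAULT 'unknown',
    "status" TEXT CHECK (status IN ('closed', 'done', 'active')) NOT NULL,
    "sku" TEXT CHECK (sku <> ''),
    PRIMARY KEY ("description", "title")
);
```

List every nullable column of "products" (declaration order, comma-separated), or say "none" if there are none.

- product_id: no NOT NULL constraint applies → nullable.
- title: part of the PRIMARY KEY, which implies NOT NULL → not nullable.
- price: no NOT NULL constraint applies → nullable.
- city: declared NOT NULL → not nullable.
- description: part of the PRIMARY KEY, which implies NOT NULL → not nullable.
- status: declared NOT NULL → not nullable.
- sku: CHECK does not forbid NULL (a CHECK constraint passes when its expression is NULL) → nullable.

product_id, price, sku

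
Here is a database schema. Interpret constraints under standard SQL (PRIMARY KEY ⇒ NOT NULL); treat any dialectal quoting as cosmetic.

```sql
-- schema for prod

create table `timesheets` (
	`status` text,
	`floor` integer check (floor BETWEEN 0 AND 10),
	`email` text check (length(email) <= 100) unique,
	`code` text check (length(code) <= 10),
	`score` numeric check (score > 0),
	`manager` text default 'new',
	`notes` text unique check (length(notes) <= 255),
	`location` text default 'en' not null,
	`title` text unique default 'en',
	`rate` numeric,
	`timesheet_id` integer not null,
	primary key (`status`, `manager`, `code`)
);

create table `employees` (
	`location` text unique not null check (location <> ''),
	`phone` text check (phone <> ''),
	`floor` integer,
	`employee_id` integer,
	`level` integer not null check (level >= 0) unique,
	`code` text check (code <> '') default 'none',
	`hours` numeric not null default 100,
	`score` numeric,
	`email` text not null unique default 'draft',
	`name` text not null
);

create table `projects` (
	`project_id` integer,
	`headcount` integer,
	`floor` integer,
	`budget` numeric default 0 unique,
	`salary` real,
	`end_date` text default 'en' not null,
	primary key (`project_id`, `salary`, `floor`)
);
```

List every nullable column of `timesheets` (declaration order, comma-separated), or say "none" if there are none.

- status: part of the PRIMARY KEY, which implies NOT NULL → not nullable.
- floor: CHECK does not forbid NULL (a CHECK constraint passes when its expression is NULL) → nullable.
- email: CHECK does not forbid NULL (a CHECK constraint passes when its expression is NULL) → nullable.
- code: part of the PRIMARY KEY, which implies NOT NULL → not nullable.
- score: CHECK does not forbid NULL (a CHECK constraint passes when its expression is NULL) → nullable.
- manager: part of the PRIMARY KEY, which implies NOT NULL → not nullable.
- notes: CHECK does not forbid NULL (a CHECK constraint passes when its expression is NULL) → nullable.
- location: declared NOT NULL → not nullable.
- title: UNIQUE does not imply NOT NULL → nullable.
- rate: no NOT NULL constraint applies → nullable.
- timesheet_id: declared NOT NULL → not nullable.

floor, email, score, notes, title, rate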